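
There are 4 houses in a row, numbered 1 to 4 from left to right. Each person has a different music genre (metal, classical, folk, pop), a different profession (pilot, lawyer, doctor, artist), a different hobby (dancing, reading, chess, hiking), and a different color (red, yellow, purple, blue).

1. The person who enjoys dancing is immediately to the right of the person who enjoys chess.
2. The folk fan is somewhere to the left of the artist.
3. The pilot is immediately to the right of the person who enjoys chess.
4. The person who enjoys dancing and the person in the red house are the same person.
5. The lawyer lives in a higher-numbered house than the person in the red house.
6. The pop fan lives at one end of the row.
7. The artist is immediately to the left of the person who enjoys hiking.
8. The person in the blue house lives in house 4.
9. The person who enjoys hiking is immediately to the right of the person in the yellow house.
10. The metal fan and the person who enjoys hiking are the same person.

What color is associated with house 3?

By clue 8, the person in the blue house is in house 4.
So house 1 gets doctor for profession.
That leaves purple as the color for house 1.
That leaves lawyer as the profession for house 4.
The folk fan is narrowed to house 1 or 2; consider each.
Placing it in house 1 leads to a contradiction, so it's in house 2.
Clue 2: the artist is in house 3.
The person who enjoys hiking is in house 4 (clue 7).
Clue 9: the person in the yellow house is in house 3.
By clue 10, the metal fan is in house 4.
That leaves pop as the music genre for house 1.
So house 3 gets classical for music genre.
House 2's profession must be pilot (nothing else left).
So house 2 gets red for color.
By clue 3, the person who enjoys chess is in house 1.
Clue 4 places the person who enjoys dancing in house 2.
So house 3 gets reading for hobby.
So: house 1 = pop/doctor/chess/purple, house 2 = folk/pilot/dancing/red, house 3 = classical/artist/reading/yellow, house 4 = metal/lawyer/hiking/blue.

yellow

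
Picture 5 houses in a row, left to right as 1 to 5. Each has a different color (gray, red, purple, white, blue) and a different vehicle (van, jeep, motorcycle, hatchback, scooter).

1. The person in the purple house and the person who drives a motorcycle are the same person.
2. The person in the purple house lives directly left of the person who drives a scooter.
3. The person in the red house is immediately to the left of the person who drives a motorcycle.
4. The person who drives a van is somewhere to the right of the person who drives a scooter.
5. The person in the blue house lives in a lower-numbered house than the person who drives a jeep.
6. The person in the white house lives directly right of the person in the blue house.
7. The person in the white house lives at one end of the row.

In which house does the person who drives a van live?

The person in the white house is in house 5 (clue 7).
House 1's vehicle must be hatchback (nothing else left).
By clue 6, the person in the blue house is in house 4.
Clue 5: the person who drives a jeep is in house 5.
The only vehicle still possible for house 2 is motorcycle.
So house 3 gets scooter for vehicle.
House 4's vehicle must be van (nothing else left).
Clue 1: the person in the purple house is in house 2.
The person in the red house is in house 1 (clue 3).
The only color still possible for house 3 is gray.
So: house 1 = red/hatchback, house 2 = purple/motorcycle, house 3 = gray/scooter, house 4 = blue/van, house 5 = white/jeep.

4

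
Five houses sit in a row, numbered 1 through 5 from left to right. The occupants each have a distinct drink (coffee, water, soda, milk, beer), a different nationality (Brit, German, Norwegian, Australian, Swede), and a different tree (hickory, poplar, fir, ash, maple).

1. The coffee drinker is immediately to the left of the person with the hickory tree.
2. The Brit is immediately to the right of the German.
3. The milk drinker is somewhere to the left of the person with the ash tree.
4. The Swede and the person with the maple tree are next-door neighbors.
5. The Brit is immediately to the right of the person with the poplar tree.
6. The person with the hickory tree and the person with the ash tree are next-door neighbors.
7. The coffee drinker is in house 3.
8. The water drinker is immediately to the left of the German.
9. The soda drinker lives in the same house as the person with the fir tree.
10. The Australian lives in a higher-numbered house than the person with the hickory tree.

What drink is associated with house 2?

water

Clue 7 places the coffee drinker in house 3.
By clue 1, the person with the hickory tree is in house 4.
Clue 10: the Australian is in house 5.
The water drinker is narrowed to house 1 or 2; consider each.
Placing it in house 1 leads to a contradiction, so it's in house 2.
Clue 8 places the German in house 3.
Clue 5 places the person with the poplar tree in house 3.
The only nationality still possible for house 4 is Brit.
House 2 tree: only maple fits.
The only tree still possible for house 5 is ash.
Clue 4 places the Swede in house 1.
By clue 9, the soda drinker is in house 1.
That leaves milk as the drink for house 4.
The only drink still possible for house 5 is beer.
So house 2 gets Norwegian for nationality.
That leaves fir as the tree for house 1.
So: house 1 = soda/Swede/fir, house 2 = water/Norwegian/maple, house 3 = coffee/German/poplar, house 4 = milk/Brit/hickory, house 5 = beer/Australian/ash.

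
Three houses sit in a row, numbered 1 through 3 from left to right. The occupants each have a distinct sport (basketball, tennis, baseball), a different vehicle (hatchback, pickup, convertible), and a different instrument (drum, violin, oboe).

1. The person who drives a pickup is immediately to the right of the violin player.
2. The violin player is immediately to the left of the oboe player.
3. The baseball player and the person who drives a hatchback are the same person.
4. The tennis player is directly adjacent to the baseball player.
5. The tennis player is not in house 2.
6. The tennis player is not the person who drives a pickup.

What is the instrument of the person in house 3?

Clue 4: the baseball player is in house 2.
The person who drives a hatchback is in house 2 (clue 3).
That leaves convertible as the vehicle for house 1.
That leaves pickup as the vehicle for house 3.
Clue 1: the violin player is in house 2.
From clue 2, the oboe player must be in house 3.
Clue 6: the tennis player is in house 1.
The only sport still possible for house 3 is basketball.
House 1's instrument must be drum (nothing else left).
So: house 1 = tennis/convertible/drum, house 2 = baseball/hatchback/violin, house 3 = basketball/pickup/oboe.

oboe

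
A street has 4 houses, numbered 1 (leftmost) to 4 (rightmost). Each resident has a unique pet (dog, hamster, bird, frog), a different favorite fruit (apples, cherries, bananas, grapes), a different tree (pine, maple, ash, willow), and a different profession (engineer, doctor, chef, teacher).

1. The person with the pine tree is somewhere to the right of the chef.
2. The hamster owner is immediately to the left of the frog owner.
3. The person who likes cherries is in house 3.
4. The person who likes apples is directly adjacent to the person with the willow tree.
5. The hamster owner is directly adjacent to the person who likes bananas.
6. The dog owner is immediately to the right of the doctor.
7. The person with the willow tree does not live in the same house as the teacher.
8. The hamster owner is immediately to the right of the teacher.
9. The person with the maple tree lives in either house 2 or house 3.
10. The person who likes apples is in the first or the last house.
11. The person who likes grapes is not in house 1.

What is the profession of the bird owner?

From clue 3, the person who likes cherries must be in house 3.
House 1 pet: only bird fits.
That leaves engineer as the profession for house 4.
House 1 tree: only ash fits.
So house 4 gets pine for tree.
The frog owner is narrowed to house 3 or 4; consider each.
Placing it in house 4 leads to a contradiction, so it's in house 3.
Clue 2 places the hamster owner in house 2.
From clue 5, the person who likes bananas must be in house 1.
Clue 8: the teacher is in house 1.
House 4's pet must be dog (nothing else left).
The only favorite fruit still possible for house 2 is grapes.
The only favorite fruit still possible for house 4 is apples.
Clue 4: the person with the willow tree is in house 3.
Clue 6 places the doctor in house 3.
So house 2 gets maple for tree.
House 2 profession: only chef fits.
So: house 1 = bird/bananas/ash/teacher, house 2 = hamster/grapes/maple/chef, house 3 = frog/cherries/willow/doctor, house 4 = dog/apples/pine/engineer.

teacher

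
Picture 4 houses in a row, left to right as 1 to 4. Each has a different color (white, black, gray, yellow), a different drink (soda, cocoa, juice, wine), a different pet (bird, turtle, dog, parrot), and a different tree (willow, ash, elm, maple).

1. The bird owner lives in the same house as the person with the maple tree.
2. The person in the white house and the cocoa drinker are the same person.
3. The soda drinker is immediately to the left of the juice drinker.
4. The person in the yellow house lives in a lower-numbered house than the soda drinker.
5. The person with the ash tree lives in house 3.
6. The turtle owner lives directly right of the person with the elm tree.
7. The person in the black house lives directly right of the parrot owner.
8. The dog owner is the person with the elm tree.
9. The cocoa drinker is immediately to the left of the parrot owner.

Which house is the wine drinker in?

The person with the ash tree is in house 3 (clue 5).
The only pet still possible for house 4 is bird.
From clue 1, the person with the maple tree must be in house 4.
That leaves dog as the pet for house 1.
By clue 8, the person with the elm tree is in house 1.
That leaves willow as the tree for house 2.
Clue 6: the turtle owner is in house 2.
That leaves parrot as the pet for house 3.
Clue 7: the person in the black house is in house 4.
Clue 9 places the cocoa drinker in house 2.
House 3's color must be gray (nothing else left).
House 1's drink must be wine (nothing else left).
House 4 drink: only juice fits.
The person in the white house is in house 2 (clue 2).
The only color still possible for house 1 is yellow.
That leaves soda as the drink for house 3.
So: house 1 = yellow/wine/dog/elm, house 2 = white/cocoa/turtle/willow, house 3 = gray/soda/parrot/ash, house 4 = black/juice/bird/maple.

1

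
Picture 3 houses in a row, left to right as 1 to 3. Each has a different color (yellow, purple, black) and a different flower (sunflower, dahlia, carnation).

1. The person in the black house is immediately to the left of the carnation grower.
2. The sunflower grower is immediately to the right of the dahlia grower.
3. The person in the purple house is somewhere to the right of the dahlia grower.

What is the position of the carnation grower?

House 1 flower: only dahlia fits.
From clue 2, the sunflower grower must be in house 2.
So house 3 gets carnation for flower.
By clue 1, the person in the black house is in house 2.
That leaves yellow as the color for house 1.
House 3 color: only purple fits.
So: house 1 = yellow/dahlia, house 2 = black/sunflower, house 3 = purple/carnation.

3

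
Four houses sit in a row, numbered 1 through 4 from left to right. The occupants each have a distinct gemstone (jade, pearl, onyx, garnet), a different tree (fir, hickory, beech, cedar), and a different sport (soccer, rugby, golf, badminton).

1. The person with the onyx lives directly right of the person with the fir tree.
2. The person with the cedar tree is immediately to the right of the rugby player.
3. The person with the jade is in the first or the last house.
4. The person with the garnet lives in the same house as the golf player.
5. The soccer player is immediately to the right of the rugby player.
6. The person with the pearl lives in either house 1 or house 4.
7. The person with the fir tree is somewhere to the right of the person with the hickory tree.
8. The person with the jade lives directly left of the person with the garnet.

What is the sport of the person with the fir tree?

golf

The person with the jade is in house 1 (clue 8).
The person with the garnet is in house 2 (clue 8).
That leaves onyx as the gemstone for house 3.
So house 4 gets pearl for gemstone.
From clue 1, the person with the fir tree must be in house 2.
Clue 4 places the golf player in house 2.
Clue 7 places the person with the hickory tree in house 1.
Clue 2: the person with the cedar tree is in house 4.
By clue 2, the rugby player is in house 3.
From clue 5, the soccer player must be in house 4.
So house 3 gets beech for tree.
House 1's sport must be badminton (nothing else left).
So: house 1 = jade/hickory/badminton, house 2 = garnet/fir/golf, house 3 = onyx/beech/rugby, house 4 = pearl/cedar/soccer.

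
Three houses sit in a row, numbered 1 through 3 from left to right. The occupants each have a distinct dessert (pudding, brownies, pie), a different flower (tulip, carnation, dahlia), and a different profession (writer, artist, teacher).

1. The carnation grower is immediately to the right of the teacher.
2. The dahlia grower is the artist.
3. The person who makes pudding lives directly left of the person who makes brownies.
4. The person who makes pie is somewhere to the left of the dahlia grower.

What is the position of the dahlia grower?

3

That leaves brownies as the dessert for house 3.
House 1 flower: only tulip fits.
From clue 3, the person who makes pudding must be in house 2.
House 1's dessert must be pie (nothing else left).
The carnation grower is narrowed to house 2 or 3; consider each.
Placing it in house 3 leads to a contradiction, so it's in house 2.
From clue 1, the teacher must be in house 1.
House 3's flower must be dahlia (nothing else left).
Clue 2: the artist is in house 3.
House 2's profession must be writer (nothing else left).
So: house 1 = pie/tulip/teacher, house 2 = pudding/carnation/writer, house 3 = brownies/dahlia/artist.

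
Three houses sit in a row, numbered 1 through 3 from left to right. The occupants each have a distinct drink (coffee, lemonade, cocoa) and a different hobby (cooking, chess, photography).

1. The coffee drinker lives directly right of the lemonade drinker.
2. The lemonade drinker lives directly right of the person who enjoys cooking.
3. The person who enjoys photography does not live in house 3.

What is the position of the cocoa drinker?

Clue 2: the lemonade drinker is in house 2.
The person who enjoys cooking is in house 1 (clue 2).
House 1's drink must be cocoa (nothing else left).
House 3 drink: only coffee fits.
So house 2 gets photography for hobby.
House 3 hobby: only chess fits.
So: house 1 = cocoa/cooking, house 2 = lemonade/photography, house 3 = coffee/chess.

1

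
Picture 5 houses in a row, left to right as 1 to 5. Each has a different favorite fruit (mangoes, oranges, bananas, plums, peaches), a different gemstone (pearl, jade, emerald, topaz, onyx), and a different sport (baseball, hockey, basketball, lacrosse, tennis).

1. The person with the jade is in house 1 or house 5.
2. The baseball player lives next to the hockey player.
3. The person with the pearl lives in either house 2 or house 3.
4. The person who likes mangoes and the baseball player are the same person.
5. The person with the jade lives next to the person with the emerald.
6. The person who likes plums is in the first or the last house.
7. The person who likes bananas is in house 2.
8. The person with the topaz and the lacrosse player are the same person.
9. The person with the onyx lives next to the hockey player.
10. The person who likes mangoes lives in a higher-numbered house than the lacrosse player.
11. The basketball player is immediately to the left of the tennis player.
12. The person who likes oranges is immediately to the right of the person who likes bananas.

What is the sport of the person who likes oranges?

Clue 7: the person who likes bananas is in house 2.
By clue 12, the person who likes oranges is in house 3.
The person who likes mangoes is narrowed to house 4 or 5; consider each.
Placing it in house 4 leads to a contradiction, so it's in house 5.
Clue 4: the baseball player is in house 5.
House 1's favorite fruit must be plums (nothing else left).
The only favorite fruit still possible for house 4 is peaches.
Clue 2: the hockey player is in house 4.
That leaves emerald as the gemstone for house 4.
From clue 5, the person with the jade must be in house 5.
That leaves topaz as the gemstone for house 1.
That leaves pearl as the gemstone for house 2.
The only gemstone still possible for house 3 is onyx.
From clue 8, the lacrosse player must be in house 1.
That leaves tennis as the sport for house 3.
The only sport still possible for house 2 is basketball.
So: house 1 = plums/topaz/lacrosse, house 2 = bananas/pearl/basketball, house 3 = oranges/onyx/tennis, house 4 = peaches/emerald/hockey, house 5 = mangoes/jade/baseball.

tennis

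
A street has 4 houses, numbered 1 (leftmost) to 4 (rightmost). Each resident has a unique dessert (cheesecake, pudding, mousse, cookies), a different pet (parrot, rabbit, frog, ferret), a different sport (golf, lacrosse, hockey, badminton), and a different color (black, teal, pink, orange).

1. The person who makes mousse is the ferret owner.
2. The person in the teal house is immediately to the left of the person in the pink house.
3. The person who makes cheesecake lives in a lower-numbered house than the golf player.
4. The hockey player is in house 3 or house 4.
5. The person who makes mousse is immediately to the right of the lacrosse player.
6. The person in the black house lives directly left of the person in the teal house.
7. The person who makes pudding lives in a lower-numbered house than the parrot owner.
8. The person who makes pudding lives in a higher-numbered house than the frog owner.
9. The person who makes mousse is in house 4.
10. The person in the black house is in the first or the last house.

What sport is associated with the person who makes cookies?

lacrosse

Clue 9 places the person who makes mousse in house 4.
Clue 10: the person in the black house is in house 1.
Clue 1 places the ferret owner in house 4.
The lacrosse player is in house 3 (clue 5).
The person in the teal house is in house 2 (clue 6).
The only sport still possible for house 1 is badminton.
That leaves golf as the sport for house 2.
That leaves hockey as the sport for house 4.
The person in the pink house is in house 3 (clue 2).
By clue 3, the person who makes cheesecake is in house 1.
By clue 7, the person who makes pudding is in house 2.
The frog owner is in house 1 (clue 8).
House 3 dessert: only cookies fits.
The only pet still possible for house 2 is rabbit.
House 3 pet: only parrot fits.
The only color still possible for house 4 is orange.
So: house 1 = cheesecake/frog/badminton/black, house 2 = pudding/rabbit/golf/teal, house 3 = cookies/parrot/lacrosse/pink, house 4 = mousse/ferret/hockey/orange.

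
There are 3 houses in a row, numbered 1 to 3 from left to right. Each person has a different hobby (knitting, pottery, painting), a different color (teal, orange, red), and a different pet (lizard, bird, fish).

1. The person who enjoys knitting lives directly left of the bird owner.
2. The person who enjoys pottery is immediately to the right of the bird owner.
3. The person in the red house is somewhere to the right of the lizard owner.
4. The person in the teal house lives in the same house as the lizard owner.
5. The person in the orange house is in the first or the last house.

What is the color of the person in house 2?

Clue 2 places the person who enjoys pottery in house 3.
By clue 2, the bird owner is in house 2.
House 3's pet must be fish (nothing else left).
The person who enjoys knitting is in house 1 (clue 1).
Clue 4: the person in the teal house is in house 1.
That leaves painting as the hobby for house 2.
The only color still possible for house 2 is red.
The only color still possible for house 3 is orange.
That leaves lizard as the pet for house 1.
So: house 1 = knitting/teal/lizard, house 2 = painting/red/bird, house 3 = pottery/orange/fish.

red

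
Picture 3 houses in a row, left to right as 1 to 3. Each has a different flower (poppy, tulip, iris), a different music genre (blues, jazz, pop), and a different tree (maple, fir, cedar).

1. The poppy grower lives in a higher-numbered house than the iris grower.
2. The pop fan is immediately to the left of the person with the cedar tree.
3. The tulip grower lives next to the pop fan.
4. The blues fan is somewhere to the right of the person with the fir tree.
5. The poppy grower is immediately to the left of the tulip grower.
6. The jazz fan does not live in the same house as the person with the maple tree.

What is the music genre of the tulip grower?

Clue 5: the poppy grower is in house 2.
The tulip grower is in house 3 (clue 5).
House 1's flower must be iris (nothing else left).
Clue 3: the pop fan is in house 2.
House 1's music genre must be jazz (nothing else left).
So house 3 gets blues for music genre.
Clue 2 places the person with the cedar tree in house 3.
The only tree still possible for house 1 is fir.
That leaves maple as the tree for house 2.
So: house 1 = iris/jazz/fir, house 2 = poppy/pop/maple, house 3 = tulip/blues/cedar.

blues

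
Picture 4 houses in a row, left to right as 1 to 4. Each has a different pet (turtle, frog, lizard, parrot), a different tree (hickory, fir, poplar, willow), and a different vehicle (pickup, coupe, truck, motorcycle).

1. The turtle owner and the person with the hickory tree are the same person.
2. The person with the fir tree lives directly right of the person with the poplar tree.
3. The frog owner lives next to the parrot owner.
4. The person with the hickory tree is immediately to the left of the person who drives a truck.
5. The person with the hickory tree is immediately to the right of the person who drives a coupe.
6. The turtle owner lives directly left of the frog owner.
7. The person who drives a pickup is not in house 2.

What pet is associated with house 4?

parrot

The only pet still possible for house 1 is lizard.
The frog owner is narrowed to house 3 or 4; consider each.
Placing it in house 4 leads to a contradiction, so it's in house 3.
By clue 6, the turtle owner is in house 2.
The only pet still possible for house 4 is parrot.
By clue 1, the person with the hickory tree is in house 2.
Clue 4: the person who drives a truck is in house 3.
The person who drives a coupe is in house 1 (clue 5).
So house 2 gets motorcycle for vehicle.
House 4 vehicle: only pickup fits.
Clue 2: the person with the fir tree is in house 4.
By clue 2, the person with the poplar tree is in house 3.
House 1's tree must be willow (nothing else left).
So: house 1 = lizard/willow/coupe, house 2 = turtle/hickory/motorcycle, house 3 = frog/poplar/truck, house 4 = parrot/fir/pickup.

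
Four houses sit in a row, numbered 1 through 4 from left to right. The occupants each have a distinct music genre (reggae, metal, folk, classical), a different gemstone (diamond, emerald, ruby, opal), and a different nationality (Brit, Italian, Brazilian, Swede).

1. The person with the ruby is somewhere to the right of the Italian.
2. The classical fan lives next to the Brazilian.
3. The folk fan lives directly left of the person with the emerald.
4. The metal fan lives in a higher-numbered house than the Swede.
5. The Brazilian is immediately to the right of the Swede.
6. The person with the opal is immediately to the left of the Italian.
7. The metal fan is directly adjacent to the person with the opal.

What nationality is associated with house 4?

Brit

House 4's nationality must be Brit (nothing else left).
So house 1 gets Swede for nationality.
Clue 5 places the Brazilian in house 2.
House 3's nationality must be Italian (nothing else left).
Clue 1 places the person with the ruby in house 4.
From clue 6, the person with the opal must be in house 2.
By clue 7, the metal fan is in house 3.
So house 1 gets classical for music genre.
House 4 music genre: only reggae fits.
The only gemstone still possible for house 1 is diamond.
That leaves emerald as the gemstone for house 3.
House 2's music genre must be folk (nothing else left).
So: house 1 = classical/diamond/Swede, house 2 = folk/opal/Brazilian, house 3 = metal/emerald/Italian, house 4 = reggae/ruby/Brit.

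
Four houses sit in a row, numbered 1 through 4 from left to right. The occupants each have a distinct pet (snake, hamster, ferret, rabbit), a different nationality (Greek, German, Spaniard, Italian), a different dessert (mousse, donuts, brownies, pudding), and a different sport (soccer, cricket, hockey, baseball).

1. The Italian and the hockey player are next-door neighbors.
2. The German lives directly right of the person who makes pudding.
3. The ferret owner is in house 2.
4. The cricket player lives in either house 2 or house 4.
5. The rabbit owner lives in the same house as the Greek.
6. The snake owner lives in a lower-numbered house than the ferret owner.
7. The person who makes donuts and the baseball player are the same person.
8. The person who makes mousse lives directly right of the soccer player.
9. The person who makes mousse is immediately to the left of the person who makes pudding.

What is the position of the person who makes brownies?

Clue 3: the ferret owner is in house 2.
From clue 6, the snake owner must be in house 1.
From clue 9, the person who makes mousse must be in house 2.
Clue 9 places the person who makes pudding in house 3.
By clue 2, the German is in house 4.
The soccer player is in house 1 (clue 8).
The only sport still possible for house 3 is hockey.
The only sport still possible for house 4 is baseball.
From clue 1, the Italian must be in house 2.
The rabbit owner is in house 3 (clue 5).
By clue 7, the person who makes donuts is in house 4.
House 4 pet: only hamster fits.
House 1's nationality must be Spaniard (nothing else left).
So house 3 gets Greek for nationality.
House 1 dessert: only brownies fits.
House 2 sport: only cricket fits.
So: house 1 = snake/Spaniard/brownies/soccer, house 2 = ferret/Italian/mousse/cricket, house 3 = rabbit/Greek/pudding/hockey, house 4 = hamster/German/donuts/baseball.

1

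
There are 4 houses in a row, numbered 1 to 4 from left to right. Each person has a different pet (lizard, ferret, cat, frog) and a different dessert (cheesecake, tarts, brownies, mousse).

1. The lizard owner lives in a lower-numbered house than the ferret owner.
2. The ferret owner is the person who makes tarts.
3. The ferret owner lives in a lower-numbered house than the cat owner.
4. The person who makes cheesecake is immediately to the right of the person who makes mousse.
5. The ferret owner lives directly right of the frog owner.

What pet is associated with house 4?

cat

So house 4 gets cat for pet.
That leaves ferret as the pet for house 3.
Clue 2: the person who makes tarts is in house 3.
Clue 5: the frog owner is in house 2.
That leaves lizard as the pet for house 1.
Clue 4: the person who makes cheesecake is in house 2.
The person who makes mousse is in house 1 (clue 4).
That leaves brownies as the dessert for house 4.
So: house 1 = lizard/mousse, house 2 = frog/cheesecake, house 3 = ferret/tarts, house 4 = cat/brownies.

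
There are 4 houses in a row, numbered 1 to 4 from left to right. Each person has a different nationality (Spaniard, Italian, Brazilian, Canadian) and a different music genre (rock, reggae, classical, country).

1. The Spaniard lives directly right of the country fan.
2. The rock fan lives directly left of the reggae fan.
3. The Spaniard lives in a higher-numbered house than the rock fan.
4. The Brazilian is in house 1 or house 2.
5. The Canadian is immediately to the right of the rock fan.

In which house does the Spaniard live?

The Brazilian is narrowed to house 1 or 2; consider each.
Placing it in house 2 leads to a contradiction, so it's in house 1.
The Canadian is narrowed to house 2 or 3 or 4; consider each.
Placing it in house 3 and house 4 leads to a contradiction, so it's in house 2.
Clue 5: the rock fan is in house 1.
The reggae fan is in house 2 (clue 2).
House 3's music genre must be country (nothing else left).
That leaves classical as the music genre for house 4.
By clue 1, the Spaniard is in house 4.
So house 3 gets Italian for nationality.
So: house 1 = Brazilian/rock, house 2 = Canadian/reggae, house 3 = Italian/country, house 4 = Spaniard/classical.

4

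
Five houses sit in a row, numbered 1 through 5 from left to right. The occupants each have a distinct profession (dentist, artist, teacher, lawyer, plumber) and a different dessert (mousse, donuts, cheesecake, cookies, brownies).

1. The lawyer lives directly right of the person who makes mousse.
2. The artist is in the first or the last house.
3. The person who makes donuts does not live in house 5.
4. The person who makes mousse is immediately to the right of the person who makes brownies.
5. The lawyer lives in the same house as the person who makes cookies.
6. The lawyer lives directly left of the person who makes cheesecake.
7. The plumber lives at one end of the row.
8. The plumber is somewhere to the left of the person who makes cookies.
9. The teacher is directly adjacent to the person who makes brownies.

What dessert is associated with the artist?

The plumber is in house 1 (clue 8).
House 5 profession: only artist fits.
So house 5 gets cheesecake for dessert.
By clue 6, the lawyer is in house 4.
From clue 1, the person who makes mousse must be in house 3.
By clue 4, the person who makes brownies is in house 2.
The person who makes cookies is in house 4 (clue 5).
Clue 9 places the teacher in house 3.
The only profession still possible for house 2 is dentist.
That leaves donuts as the dessert for house 1.
So: house 1 = plumber/donuts, house 2 = dentist/brownies, house 3 = teacher/mousse, house 4 = lawyer/cookies, house 5 = artist/cheesecake.

cheesecake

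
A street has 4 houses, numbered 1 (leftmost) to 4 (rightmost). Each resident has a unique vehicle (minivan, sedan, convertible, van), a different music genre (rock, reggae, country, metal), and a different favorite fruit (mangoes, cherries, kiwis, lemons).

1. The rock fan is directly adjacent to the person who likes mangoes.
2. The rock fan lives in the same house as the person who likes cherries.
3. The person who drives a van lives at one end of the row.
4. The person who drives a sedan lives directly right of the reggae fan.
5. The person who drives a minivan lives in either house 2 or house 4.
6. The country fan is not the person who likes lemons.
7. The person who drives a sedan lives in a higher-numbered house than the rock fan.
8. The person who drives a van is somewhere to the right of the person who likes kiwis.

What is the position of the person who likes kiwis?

3

Clue 8: the person who drives a van is in house 4.
The only vehicle still possible for house 1 is convertible.
So house 3 gets sedan for vehicle.
The reggae fan is in house 2 (clue 4).
That leaves minivan as the vehicle for house 2.
The person who likes mangoes is in house 2 (clue 1).
The person who likes cherries is in house 1 (clue 2).
House 1's music genre must be rock (nothing else left).
So house 3 gets kiwis for favorite fruit.
House 4 favorite fruit: only lemons fits.
Clue 6 places the country fan in house 3.
House 4 music genre: only metal fits.
So: house 1 = convertible/rock/cherries, house 2 = minivan/reggae/mangoes, house 3 = sedan/country/kiwis, house 4 = van/metal/lemons.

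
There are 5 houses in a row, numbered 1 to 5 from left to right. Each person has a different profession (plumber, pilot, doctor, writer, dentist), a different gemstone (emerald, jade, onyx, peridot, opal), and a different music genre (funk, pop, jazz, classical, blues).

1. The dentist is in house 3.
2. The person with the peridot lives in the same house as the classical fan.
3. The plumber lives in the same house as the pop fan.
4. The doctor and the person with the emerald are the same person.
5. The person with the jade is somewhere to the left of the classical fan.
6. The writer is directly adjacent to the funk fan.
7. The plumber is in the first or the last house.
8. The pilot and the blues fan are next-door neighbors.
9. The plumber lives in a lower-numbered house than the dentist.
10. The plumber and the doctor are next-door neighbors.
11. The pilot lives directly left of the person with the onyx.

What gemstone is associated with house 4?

Clue 1 places the dentist in house 3.
From clue 9, the plumber must be in house 1.
Clue 10: the doctor is in house 2.
House 5's profession must be writer (nothing else left).
From clue 3, the pop fan must be in house 1.
Clue 4 places the person with the emerald in house 2.
By clue 6, the funk fan is in house 4.
Clue 11: the person with the onyx is in house 5.
So house 4 gets pilot for profession.
By clue 2, the person with the peridot is in house 3.
The classical fan is in house 3 (clue 2).
Clue 5: the person with the jade is in house 1.
House 4's gemstone must be opal (nothing else left).
House 2 music genre: only jazz fits.
The only music genre still possible for house 5 is blues.
So: house 1 = plumber/jade/pop, house 2 = doctor/emerald/jazz, house 3 = dentist/peridot/classical, house 4 = pilot/opal/funk, house 5 = writer/onyx/blues.

opal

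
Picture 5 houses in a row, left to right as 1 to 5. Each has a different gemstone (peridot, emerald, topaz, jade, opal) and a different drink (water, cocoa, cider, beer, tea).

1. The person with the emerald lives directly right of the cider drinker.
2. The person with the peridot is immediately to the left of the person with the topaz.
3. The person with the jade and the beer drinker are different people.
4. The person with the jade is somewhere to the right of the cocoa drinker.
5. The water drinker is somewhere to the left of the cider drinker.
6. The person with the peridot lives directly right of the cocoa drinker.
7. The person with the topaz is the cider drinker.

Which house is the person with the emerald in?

House 1's gemstone must be opal (nothing else left).
The person with the emerald is narrowed to house 4 or 5; consider each.
Placing it in house 5 leads to a contradiction, so it's in house 4.
The cider drinker is in house 3 (clue 1).
Clue 7: the person with the topaz is in house 3.
House 5 gemstone: only jade fits.
Clue 6: the cocoa drinker is in house 1.
That leaves peridot as the gemstone for house 2.
The only drink still possible for house 5 is tea.
That leaves water as the drink for house 2.
That leaves beer as the drink for house 4.
So: house 1 = opal/cocoa, house 2 = peridot/water, house 3 = topaz/cider, house 4 = emerald/beer, house 5 = jade/tea.

4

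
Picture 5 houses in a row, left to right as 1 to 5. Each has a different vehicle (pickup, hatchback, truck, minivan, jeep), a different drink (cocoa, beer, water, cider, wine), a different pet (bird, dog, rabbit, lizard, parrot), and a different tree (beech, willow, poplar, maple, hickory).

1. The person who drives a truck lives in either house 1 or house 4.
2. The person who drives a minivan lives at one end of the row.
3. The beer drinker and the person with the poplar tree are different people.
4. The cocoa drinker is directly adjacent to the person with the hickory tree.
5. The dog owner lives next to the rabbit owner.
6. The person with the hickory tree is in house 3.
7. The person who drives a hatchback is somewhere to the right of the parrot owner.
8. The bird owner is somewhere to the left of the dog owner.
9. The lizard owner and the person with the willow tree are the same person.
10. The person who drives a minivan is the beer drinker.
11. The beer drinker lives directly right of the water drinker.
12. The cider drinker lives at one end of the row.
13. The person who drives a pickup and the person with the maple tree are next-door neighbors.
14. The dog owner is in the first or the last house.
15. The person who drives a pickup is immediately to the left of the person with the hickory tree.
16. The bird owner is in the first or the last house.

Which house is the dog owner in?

5

Clue 6 places the person with the hickory tree in house 3.
Clue 11 places the beer drinker in house 5.
Clue 11 places the water drinker in house 4.
Clue 14 places the dog owner in house 5.
Clue 15 places the person who drives a pickup in house 2.
Clue 16: the bird owner is in house 1.
House 1's drink must be cider (nothing else left).
Clue 4 places the cocoa drinker in house 2.
By clue 5, the rabbit owner is in house 4.
The person who drives a minivan is in house 5 (clue 10).
By clue 13, the person with the maple tree is in house 1.
The only drink still possible for house 3 is wine.
So house 2 gets lizard for pet.
House 3 pet: only parrot fits.
House 5's tree must be beech (nothing else left).
Clue 7 places the person who drives a hatchback in house 4.
From clue 9, the person with the willow tree must be in house 2.
So house 1 gets truck for vehicle.
So house 3 gets jeep for vehicle.
That leaves poplar as the tree for house 4.
So: house 1 = truck/cider/bird/maple, house 2 = pickup/cocoa/lizard/willow, house 3 = jeep/wine/parrot/hickory, house 4 = hatchback/water/rabbit/poplar, house 5 = minivan/beer/dog/beech.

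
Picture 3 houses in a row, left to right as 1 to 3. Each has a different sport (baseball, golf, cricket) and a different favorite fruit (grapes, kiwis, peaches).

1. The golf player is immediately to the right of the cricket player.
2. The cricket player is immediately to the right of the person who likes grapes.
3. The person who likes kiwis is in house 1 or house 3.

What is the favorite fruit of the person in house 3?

kiwis

The cricket player is in house 2 (clue 2).
By clue 2, the person who likes grapes is in house 1.
That leaves baseball as the sport for house 1.
House 3 sport: only golf fits.
House 2 favorite fruit: only peaches fits.
That leaves kiwis as the favorite fruit for house 3.
So: house 1 = baseball/grapes, house 2 = cricket/peaches, house 3 = golf/kiwis.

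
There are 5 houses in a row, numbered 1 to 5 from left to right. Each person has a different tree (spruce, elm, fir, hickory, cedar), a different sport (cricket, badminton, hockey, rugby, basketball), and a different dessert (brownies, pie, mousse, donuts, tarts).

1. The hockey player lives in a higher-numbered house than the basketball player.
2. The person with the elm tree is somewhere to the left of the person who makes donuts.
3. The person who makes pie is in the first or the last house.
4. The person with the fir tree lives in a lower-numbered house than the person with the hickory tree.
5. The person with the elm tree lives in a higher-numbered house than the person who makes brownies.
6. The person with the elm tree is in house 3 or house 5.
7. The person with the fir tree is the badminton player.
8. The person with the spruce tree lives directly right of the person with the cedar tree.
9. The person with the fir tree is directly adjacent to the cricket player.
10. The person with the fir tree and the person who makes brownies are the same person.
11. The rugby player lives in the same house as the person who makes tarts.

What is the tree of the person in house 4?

cedar

Clue 6: the person with the elm tree is in house 3.
The person with the cedar tree is narrowed to house 1 or 4; consider each.
Placing it in house 1 leads to a contradiction, so it's in house 4.
By clue 8, the person with the spruce tree is in house 5.
House 1's tree must be fir (nothing else left).
House 2's tree must be hickory (nothing else left).
Clue 7 places the badminton player in house 1.
The cricket player is in house 2 (clue 9).
Clue 10 places the person who makes brownies in house 1.
House 4's dessert must be donuts (nothing else left).
That leaves pie as the dessert for house 5.
Clue 11 places the rugby player in house 3.
By clue 11, the person who makes tarts is in house 3.
House 4's sport must be basketball (nothing else left).
House 5 sport: only hockey fits.
House 2's dessert must be mousse (nothing else left).
So: house 1 = fir/badminton/brownies, house 2 = hickory/cricket/mousse, house 3 = elm/rugby/tarts, house 4 = cedar/basketball/donuts, house 5 = spruce/hockey/pie.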